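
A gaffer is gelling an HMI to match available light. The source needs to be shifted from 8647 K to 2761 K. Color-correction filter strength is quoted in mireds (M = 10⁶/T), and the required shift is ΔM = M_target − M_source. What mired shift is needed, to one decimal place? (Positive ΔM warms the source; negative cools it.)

+246.5 mireds

M_source = 10⁶/8647 = 115.647; M_target = 10⁶/2761 = 362.188.
ΔM = 362.188 − 115.647 = 246.541 → +246.5 mireds, a warming shift.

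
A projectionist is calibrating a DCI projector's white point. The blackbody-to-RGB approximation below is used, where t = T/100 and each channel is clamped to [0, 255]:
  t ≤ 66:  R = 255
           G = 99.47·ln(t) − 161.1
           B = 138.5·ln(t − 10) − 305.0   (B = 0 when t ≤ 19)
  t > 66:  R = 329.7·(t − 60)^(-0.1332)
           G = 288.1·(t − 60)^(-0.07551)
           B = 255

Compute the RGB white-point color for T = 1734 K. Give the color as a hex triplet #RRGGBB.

#FF7B00

t = 1734/100 = 17.34; the t ≤ 66 branch applies.
R = 255 by definition for t ≤ 66.
G = 99.47·ln 17.34 − 161.1 = 99.47·2.8530 − 161.1 = 122.689.
t = 17.34 ≤ 19, so B = 0.
Rounded: (255, 123, 0).
In hex: #FF7B00.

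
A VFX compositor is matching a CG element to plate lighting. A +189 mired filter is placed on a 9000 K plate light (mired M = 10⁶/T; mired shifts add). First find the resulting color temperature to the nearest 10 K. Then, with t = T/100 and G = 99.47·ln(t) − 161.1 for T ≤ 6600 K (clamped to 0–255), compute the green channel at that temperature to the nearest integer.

M_in = 10⁶/9000 = 111.11; M_out = 111.11 + (+189) = 300.11.
T_out = 10⁶/300.11 = 3332.1 K → 3330 K; t = 33.3.
G = 99.47·ln 33.3 − 161.1 = 99.47·3.5056 − 161.1 = 187.598.
Rounded: 188.

188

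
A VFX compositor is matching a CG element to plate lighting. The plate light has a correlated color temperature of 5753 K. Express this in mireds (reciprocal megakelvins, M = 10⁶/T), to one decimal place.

M = 10⁶ / 5753 = 173.822 → 173.8 mireds.

173.8 mireds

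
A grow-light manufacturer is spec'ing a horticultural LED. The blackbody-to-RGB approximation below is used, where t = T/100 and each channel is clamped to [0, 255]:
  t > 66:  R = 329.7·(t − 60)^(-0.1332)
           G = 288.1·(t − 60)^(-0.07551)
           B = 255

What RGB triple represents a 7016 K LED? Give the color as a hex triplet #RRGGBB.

t = 7016/100 = 70.16; the t > 66 branch applies.
R = 329.7·(70.16 − 60)^(-0.1332) = 329.7·10.16^(-0.1332) = 329.7·0.73431 = 242.103.
G = 288.1·(70.16 − 60)^(-0.07551) = 288.1·10.16^(-0.07551) = 288.1·0.83940 = 241.831.
B = 255 by definition for t > 66.
Rounded: (242, 242, 255).
In hex: #F2F2FF.

#F2F2FF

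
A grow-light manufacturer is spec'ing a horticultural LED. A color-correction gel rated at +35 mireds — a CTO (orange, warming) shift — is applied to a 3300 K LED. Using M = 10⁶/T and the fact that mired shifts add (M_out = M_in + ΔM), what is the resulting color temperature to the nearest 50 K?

M_in = 10⁶/3300 = 303.03 mireds.
M_out = 303.03 + (+35) = 338.03 mireds.
T_out = 10⁶/338.03 = 2958.3 K → 2950 K.

2950 K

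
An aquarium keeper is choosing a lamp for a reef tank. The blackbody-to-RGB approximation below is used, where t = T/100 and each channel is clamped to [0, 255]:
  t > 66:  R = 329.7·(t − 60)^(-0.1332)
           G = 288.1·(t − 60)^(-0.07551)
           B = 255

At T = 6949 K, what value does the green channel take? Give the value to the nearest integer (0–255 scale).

243

t = 6949/100 = 69.49; the t > 66 branch applies.
G = 288.1·(69.49 − 60)^(-0.07551) = 288.1·9.49^(-0.07551) = 288.1·0.84374 = 243.080.
Rounded: 243.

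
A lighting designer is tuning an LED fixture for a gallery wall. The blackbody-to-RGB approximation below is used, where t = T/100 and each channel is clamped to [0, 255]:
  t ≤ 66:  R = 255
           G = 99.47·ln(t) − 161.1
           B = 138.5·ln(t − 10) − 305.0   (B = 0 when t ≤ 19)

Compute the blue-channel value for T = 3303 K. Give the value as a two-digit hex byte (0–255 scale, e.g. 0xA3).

t = 3303/100 = 33.03; the t ≤ 66 branch applies.
B = 138.5·ln(33.03 − 10) − 305.0 = 138.5·ln 23.03 − 305.0 = 138.5·3.1368 − 305.0 = 129.446.
Rounded: 129; in hex, 0x81.

0x81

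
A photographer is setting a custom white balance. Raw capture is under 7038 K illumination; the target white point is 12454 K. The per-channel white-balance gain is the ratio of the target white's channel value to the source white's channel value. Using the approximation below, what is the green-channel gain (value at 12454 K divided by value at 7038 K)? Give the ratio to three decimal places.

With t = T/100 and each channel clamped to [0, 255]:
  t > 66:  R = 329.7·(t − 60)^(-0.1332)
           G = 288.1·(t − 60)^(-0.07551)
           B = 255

At 7038 K (t = 70.38):
  G = 288.1·(70.38 − 60)^(-0.07551) = 288.1·10.38^(-0.07551) = 288.1·0.83804 = 241.441.
At 12454 K (t = 124.54):
  G = 288.1·(124.54 − 60)^(-0.07551) = 288.1·64.54^(-0.07551) = 288.1·0.73003 = 210.321.
Gain = 210.321 / 241.441 = 0.8711 → 0.871.

0.871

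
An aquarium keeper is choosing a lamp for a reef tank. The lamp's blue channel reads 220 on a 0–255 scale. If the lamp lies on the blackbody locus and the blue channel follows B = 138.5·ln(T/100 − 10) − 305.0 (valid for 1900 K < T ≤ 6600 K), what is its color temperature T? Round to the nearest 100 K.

ln(t − 10) = (220 + 305.0) / 138.5 = 3.7906.
t − 10 = e^3.7906 = 44.284, so t = 54.284.
T = 100·t = 5428 K → 5400 K to the nearest 100 K.

5400 K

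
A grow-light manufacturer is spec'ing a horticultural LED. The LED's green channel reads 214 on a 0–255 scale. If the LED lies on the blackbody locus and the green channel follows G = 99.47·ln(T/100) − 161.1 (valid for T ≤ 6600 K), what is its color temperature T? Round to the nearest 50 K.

4350 K

ln t = (214 + 161.1) / 99.47 = 3.7710.
t = e^3.7710 = 43.423.
T = 100·t = 4342 K → 4350 K to the nearest 50 K.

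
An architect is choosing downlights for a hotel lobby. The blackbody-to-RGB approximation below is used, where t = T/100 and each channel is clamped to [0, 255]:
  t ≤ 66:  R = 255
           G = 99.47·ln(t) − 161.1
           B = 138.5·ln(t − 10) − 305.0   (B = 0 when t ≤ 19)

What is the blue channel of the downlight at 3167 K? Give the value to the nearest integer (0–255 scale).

t = 3167/100 = 31.67; the t ≤ 66 branch applies.
B = 138.5·ln(31.67 − 10) − 305.0 = 138.5·ln 21.67 − 305.0 = 138.5·3.0759 − 305.0 = 121.016.
Rounded: 121.

121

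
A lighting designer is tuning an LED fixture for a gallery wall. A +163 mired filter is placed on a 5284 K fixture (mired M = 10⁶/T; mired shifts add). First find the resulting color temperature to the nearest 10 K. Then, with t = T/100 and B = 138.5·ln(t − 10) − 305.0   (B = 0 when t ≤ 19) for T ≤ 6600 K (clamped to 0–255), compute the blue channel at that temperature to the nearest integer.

M_in = 10⁶/5284 = 189.25; M_out = 189.25 + (+163) = 352.25.
T_out = 10⁶/352.25 = 2838.9 K → 2840 K; t = 28.4.
B = 138.5·ln(28.4 − 10) − 305.0 = 138.5·ln 18.4 − 305.0 = 138.5·2.9124 − 305.0 = 98.361.
Rounded: 98.

98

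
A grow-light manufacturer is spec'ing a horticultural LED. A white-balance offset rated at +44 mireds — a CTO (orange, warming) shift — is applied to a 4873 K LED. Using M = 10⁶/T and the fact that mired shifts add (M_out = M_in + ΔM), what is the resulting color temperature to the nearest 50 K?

M_in = 10⁶/4873 = 205.21 mireds.
M_out = 205.21 + (+44) = 249.21 mireds.
T_out = 10⁶/249.21 = 4012.6 K → 4000 K.

4000 K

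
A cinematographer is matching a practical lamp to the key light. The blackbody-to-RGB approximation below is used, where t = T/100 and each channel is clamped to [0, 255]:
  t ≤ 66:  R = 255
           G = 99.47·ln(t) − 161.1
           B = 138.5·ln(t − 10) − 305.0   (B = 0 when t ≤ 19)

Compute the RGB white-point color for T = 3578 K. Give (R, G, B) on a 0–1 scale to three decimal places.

(1.000, 0.764, 0.569)

t = 3578/100 = 35.78; the t ≤ 66 branch applies.
R = 255 by definition for t ≤ 66.
G = 99.47·ln 35.78 − 161.1 = 99.47·3.5774 − 161.1 = 194.743.
B = 138.5·ln(35.78 − 10) − 305.0 = 138.5·ln 25.78 − 305.0 = 138.5·3.2496 − 305.0 = 145.069.
Dividing each by 255: (1.0000, 0.7637, 0.5689) → (1.000, 0.764, 0.569).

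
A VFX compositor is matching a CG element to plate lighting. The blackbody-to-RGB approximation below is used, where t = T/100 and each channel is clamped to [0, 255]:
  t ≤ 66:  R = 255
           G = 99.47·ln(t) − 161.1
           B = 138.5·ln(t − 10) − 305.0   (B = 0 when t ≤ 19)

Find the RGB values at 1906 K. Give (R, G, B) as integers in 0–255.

t = 1906/100 = 19.06; the t ≤ 66 branch applies.
R = 255 by definition for t ≤ 66.
G = 99.47·ln 19.06 − 161.1 = 99.47·2.9476 − 161.1 = 132.097.
B = 138.5·ln(19.06 − 10) − 305.0 = 138.5·ln 9.06 − 305.0 = 138.5·2.2039 − 305.0 = 0.236.
Rounded: (255, 132, 0).

(255, 132, 0)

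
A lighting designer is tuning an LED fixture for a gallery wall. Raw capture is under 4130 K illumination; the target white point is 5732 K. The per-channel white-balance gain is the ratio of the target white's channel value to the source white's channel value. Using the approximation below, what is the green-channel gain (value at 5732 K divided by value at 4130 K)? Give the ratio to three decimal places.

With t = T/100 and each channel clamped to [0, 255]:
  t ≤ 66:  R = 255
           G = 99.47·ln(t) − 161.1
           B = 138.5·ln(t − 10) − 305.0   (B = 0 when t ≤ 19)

At 4130 K (t = 41.3):
  G = 99.47·ln 41.3 − 161.1 = 99.47·3.7209 − 161.1 = 209.014.
At 5732 K (t = 57.32):
  G = 99.47·ln 57.32 − 161.1 = 99.47·4.0486 − 161.1 = 241.619.
Gain = 241.619 / 209.014 = 1.1560 → 1.156.

1.156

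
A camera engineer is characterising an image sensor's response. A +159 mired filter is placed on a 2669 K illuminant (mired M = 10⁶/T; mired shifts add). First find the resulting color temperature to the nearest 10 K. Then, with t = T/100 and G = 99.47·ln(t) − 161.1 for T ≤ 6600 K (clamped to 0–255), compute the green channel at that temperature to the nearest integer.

130

M_in = 10⁶/2669 = 374.67; M_out = 374.67 + (+159) = 533.67.
T_out = 10⁶/533.67 = 1873.8 K → 1870 K; t = 18.7.
G = 99.47·ln 18.7 − 161.1 = 99.47·2.9285 − 161.1 = 130.200.
Rounded: 130.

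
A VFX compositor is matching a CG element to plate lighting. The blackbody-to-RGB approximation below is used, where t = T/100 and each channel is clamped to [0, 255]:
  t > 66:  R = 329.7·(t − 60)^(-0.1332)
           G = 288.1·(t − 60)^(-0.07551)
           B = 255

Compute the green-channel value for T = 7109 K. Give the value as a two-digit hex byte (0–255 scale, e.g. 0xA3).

t = 7109/100 = 71.09; the t > 66 branch applies.
G = 288.1·(71.09 − 60)^(-0.07551) = 288.1·11.09^(-0.07551) = 288.1·0.83387 = 240.237.
Rounded: 240; in hex, 0xF0.

0xF0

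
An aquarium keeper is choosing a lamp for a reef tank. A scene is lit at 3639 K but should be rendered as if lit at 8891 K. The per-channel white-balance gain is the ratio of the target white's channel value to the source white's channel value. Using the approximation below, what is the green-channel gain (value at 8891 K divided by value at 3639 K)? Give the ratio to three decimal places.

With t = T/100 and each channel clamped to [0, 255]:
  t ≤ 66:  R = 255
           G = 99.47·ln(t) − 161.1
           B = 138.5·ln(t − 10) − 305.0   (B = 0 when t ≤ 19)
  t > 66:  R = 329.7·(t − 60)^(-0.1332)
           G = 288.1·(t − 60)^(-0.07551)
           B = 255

1.138

At 3639 K (t = 36.39):
  G = 99.47·ln 36.39 − 161.1 = 99.47·3.5943 − 161.1 = 196.424.
At 8891 K (t = 88.91):
  G = 288.1·(88.91 − 60)^(-0.07551) = 288.1·28.91^(-0.07551) = 288.1·0.77567 = 223.470.
Gain = 223.470 / 196.424 = 1.1377 → 1.138.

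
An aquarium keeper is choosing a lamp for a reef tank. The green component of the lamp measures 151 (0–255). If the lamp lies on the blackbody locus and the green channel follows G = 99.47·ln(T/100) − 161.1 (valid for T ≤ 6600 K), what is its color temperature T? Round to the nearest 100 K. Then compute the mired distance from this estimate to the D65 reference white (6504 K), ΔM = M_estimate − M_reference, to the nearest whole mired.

+281 mireds

ln t = (151 + 161.1) / 99.47 = 3.1376.
t = e^3.1376 = 23.049.
T = 100·t = 2305 K → 2300 K to the nearest 100 K.
M_estimate = 10⁶/2300 = 434.78; M_reference = 10⁶/6504 = 153.75.
ΔM = 434.78 − 153.75 = 281.03 → +281 mireds.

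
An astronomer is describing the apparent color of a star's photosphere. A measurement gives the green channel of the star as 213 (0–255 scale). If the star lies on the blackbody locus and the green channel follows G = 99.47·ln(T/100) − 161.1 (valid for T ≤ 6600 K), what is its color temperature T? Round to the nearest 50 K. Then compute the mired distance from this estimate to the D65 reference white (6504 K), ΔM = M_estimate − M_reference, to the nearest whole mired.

ln t = (213 + 161.1) / 99.47 = 3.7609.
t = e^3.7609 = 42.989.
T = 100·t = 4299 K → 4300 K to the nearest 50 K.
M_estimate = 10⁶/4300 = 232.56; M_reference = 10⁶/6504 = 153.75.
ΔM = 232.56 − 153.75 = 78.81 → +79 mireds.

+79 mireds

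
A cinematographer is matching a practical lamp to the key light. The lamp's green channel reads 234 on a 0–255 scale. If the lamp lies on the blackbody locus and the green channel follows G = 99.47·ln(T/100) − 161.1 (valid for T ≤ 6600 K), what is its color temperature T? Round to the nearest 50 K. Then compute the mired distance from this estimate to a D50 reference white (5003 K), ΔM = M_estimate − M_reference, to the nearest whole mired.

ln t = (234 + 161.1) / 99.47 = 3.9721.
t = e^3.9721 = 53.093.
T = 100·t = 5309 K → 5300 K to the nearest 50 K.
M_estimate = 10⁶/5300 = 188.68; M_reference = 10⁶/5003 = 199.88.
ΔM = 188.68 − 199.88 = -11.20 → -11 mireds.

-11 mireds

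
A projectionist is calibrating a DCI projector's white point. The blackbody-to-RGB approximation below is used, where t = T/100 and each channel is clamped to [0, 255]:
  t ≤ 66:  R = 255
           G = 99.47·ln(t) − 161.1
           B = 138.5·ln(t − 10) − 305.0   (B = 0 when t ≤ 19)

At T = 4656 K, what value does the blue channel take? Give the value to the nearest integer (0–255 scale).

193

t = 4656/100 = 46.56; the t ≤ 66 branch applies.
B = 138.5·ln(46.56 − 10) − 305.0 = 138.5·ln 36.56 − 305.0 = 138.5·3.5990 − 305.0 = 193.455.
Rounded: 193.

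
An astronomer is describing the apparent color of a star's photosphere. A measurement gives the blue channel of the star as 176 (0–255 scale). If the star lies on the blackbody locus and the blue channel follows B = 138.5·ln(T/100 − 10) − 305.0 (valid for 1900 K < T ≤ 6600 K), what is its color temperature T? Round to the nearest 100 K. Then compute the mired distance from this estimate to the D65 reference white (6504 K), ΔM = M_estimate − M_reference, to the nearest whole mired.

+84 mireds

ln(t − 10) = (176 + 305.0) / 138.5 = 3.4729.
t − 10 = e^3.4729 = 32.231, so t = 42.231.
T = 100·t = 4223 K → 4200 K to the nearest 100 K.
M_estimate = 10⁶/4200 = 238.10; M_reference = 10⁶/6504 = 153.75.
ΔM = 238.10 − 153.75 = 84.34 → +84 mireds.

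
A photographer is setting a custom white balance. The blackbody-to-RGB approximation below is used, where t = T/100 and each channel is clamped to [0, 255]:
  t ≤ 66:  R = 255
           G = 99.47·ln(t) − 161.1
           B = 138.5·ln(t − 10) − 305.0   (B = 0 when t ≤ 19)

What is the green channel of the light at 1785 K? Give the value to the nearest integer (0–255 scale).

126

t = 1785/100 = 17.85; the t ≤ 66 branch applies.
G = 99.47·ln 17.85 − 161.1 = 99.47·2.8820 − 161.1 = 125.573.
Rounded: 126.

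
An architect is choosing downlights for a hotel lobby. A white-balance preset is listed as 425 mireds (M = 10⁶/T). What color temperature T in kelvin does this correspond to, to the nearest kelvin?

T = 10⁶ / 425 = 2352.94 K → 2353 K.

2353 K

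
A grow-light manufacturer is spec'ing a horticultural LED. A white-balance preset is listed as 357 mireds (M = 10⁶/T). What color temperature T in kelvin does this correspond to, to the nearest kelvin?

2801 K

T = 10⁶ / 357 = 2801.12 K → 2801 K.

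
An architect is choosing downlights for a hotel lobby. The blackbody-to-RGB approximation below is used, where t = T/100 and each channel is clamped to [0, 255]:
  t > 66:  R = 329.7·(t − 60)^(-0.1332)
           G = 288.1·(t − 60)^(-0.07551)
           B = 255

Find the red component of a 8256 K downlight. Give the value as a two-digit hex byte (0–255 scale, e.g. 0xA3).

0xDA

t = 8256/100 = 82.56; the t > 66 branch applies.
R = 329.7·(82.56 − 60)^(-0.1332) = 329.7·22.56^(-0.1332) = 329.7·0.66029 = 217.698.
Rounded: 218; in hex, 0xDA.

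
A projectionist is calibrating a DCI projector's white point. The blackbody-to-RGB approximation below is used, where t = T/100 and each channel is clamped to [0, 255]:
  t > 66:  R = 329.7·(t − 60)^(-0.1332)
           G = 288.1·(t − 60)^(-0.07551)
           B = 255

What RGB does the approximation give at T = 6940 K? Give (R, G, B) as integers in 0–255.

(245, 243, 255)

t = 6940/100 = 69.4; the t > 66 branch applies.
R = 329.7·(69.4 − 60)^(-0.1332) = 329.7·9.4^(-0.1332) = 329.7·0.74196 = 244.624.
G = 288.1·(69.4 − 60)^(-0.07551) = 288.1·9.4^(-0.07551) = 288.1·0.84434 = 243.255.
B = 255 by definition for t > 66.
Rounded: (245, 243, 255).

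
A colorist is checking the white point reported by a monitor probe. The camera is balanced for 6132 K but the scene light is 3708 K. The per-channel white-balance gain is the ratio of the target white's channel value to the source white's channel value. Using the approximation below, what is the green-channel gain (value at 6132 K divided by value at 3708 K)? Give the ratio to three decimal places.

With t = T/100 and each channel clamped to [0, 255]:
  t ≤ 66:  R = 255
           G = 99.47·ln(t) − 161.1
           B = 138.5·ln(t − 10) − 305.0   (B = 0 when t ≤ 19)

At 3708 K (t = 37.08):
  G = 99.47·ln 37.08 − 161.1 = 99.47·3.6131 − 161.1 = 198.293.
At 6132 K (t = 61.32):
  G = 99.47·ln 61.32 − 161.1 = 99.47·4.1161 − 161.1 = 248.329.
Gain = 248.329 / 198.293 = 1.2523 → 1.252.

1.252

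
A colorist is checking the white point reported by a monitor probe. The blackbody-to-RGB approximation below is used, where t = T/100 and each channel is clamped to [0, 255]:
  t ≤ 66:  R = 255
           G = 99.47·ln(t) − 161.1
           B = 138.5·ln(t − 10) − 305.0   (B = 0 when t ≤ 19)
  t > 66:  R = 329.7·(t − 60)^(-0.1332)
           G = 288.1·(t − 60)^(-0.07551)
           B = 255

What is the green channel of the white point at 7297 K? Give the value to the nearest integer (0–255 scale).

t = 7297/100 = 72.97; the t > 66 branch applies.
G = 288.1·(72.97 − 60)^(-0.07551) = 288.1·12.97^(-0.07551) = 288.1·0.82407 = 237.413.
Rounded: 237.

237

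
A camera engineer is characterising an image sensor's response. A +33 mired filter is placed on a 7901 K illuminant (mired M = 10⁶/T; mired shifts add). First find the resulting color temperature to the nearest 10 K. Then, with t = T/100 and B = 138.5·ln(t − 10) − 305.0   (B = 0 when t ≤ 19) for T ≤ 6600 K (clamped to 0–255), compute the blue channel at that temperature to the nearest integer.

244

M_in = 10⁶/7901 = 126.57; M_out = 126.57 + (+33) = 159.57.
T_out = 10⁶/159.57 = 6267.0 K → 6270 K; t = 62.7.
B = 138.5·ln(62.7 − 10) − 305.0 = 138.5·ln 52.7 − 305.0 = 138.5·3.9646 − 305.0 = 244.099.
Rounded: 244.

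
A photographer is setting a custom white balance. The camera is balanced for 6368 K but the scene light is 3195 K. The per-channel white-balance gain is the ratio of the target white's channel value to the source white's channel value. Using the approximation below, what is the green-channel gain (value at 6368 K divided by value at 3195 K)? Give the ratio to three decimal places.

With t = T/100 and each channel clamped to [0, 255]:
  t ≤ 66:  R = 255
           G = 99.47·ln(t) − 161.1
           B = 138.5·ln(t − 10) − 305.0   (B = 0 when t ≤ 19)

At 3195 K (t = 31.95):
  G = 99.47·ln 31.95 − 161.1 = 99.47·3.4642 − 161.1 = 183.481.
At 6368 K (t = 63.68):
  G = 99.47·ln 63.68 − 161.1 = 99.47·4.1539 − 161.1 = 252.086.
Gain = 252.086 / 183.481 = 1.3739 → 1.374.

1.374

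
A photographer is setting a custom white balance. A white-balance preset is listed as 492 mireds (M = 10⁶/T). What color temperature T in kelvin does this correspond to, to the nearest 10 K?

2030 K

T = 10⁶ / 492 = 2032.52 K → 2030 K.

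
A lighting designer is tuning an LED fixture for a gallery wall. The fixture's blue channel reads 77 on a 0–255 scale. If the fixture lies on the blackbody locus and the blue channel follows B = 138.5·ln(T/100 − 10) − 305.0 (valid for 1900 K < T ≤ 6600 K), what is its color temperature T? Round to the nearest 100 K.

2600 K

ln(t − 10) = (77 + 305.0) / 138.5 = 2.7581.
t − 10 = e^2.7581 = 15.770, so t = 25.770.
T = 100·t = 2577 K → 2600 K to the nearest 100 K.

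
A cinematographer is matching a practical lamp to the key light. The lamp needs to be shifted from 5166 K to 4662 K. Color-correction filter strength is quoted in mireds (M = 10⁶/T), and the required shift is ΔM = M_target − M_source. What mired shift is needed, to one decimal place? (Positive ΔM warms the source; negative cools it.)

M_source = 10⁶/5166 = 193.573; M_target = 10⁶/4662 = 214.500.
ΔM = 214.500 − 193.573 = 20.927 → +20.9 mireds, a warming shift.

+20.9 mireds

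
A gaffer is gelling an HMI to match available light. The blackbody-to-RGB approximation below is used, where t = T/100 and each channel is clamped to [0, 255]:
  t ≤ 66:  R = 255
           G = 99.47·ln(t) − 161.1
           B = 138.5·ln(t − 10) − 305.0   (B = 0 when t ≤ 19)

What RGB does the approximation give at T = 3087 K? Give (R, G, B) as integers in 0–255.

t = 3087/100 = 30.87; the t ≤ 66 branch applies.
R = 255 by definition for t ≤ 66.
G = 99.47·ln 30.87 − 161.1 = 99.47·3.4298 − 161.1 = 180.061.
B = 138.5·ln(30.87 − 10) − 305.0 = 138.5·ln 20.87 − 305.0 = 138.5·3.0383 − 305.0 = 115.806.
Rounded: (255, 180, 116).

(255, 180, 116)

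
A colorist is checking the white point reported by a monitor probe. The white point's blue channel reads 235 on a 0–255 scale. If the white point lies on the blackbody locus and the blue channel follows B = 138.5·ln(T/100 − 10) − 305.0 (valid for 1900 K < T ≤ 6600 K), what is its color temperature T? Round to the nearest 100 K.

5900 K

ln(t − 10) = (235 + 305.0) / 138.5 = 3.8989.
t − 10 = e^3.8989 = 49.349, so t = 59.349.
T = 100·t = 5935 K → 5900 K to the nearest 100 K.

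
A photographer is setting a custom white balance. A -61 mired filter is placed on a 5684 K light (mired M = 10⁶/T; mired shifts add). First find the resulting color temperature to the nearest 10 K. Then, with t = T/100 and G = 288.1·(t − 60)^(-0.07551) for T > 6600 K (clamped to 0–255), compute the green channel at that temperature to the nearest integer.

M_in = 10⁶/5684 = 175.93; M_out = 175.93 + (-61) = 114.93.
T_out = 10⁶/114.93 = 8700.8 K → 8700 K; t = 87.
G = 288.1·(87 − 60)^(-0.07551) = 288.1·27^(-0.07551) = 288.1·0.77968 = 224.626.
Rounded: 225.

225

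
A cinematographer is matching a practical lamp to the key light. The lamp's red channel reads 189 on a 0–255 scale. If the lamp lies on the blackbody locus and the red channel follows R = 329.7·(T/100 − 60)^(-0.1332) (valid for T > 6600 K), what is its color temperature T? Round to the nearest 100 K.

(t − 60)^(-0.1332) = 189/329.7 = 0.57325.
t − 60 = 0.57325^(1/-0.1332) = 0.57325^(-7.508) = 65.199, so t = 125.199.
T = 100·t = 12520 K → 12500 K to the nearest 100 K.

12500 K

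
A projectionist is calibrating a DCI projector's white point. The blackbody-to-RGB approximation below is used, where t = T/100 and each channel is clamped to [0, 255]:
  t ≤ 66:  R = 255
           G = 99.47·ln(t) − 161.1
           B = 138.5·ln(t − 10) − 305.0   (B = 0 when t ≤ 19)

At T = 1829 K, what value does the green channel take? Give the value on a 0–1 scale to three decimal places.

t = 1829/100 = 18.29; the t ≤ 66 branch applies.
G = 99.47·ln 18.29 − 161.1 = 99.47·2.9064 − 161.1 = 127.995.
On a 0–1 scale: 127.995/255 = 0.5019 → 0.502.

0.502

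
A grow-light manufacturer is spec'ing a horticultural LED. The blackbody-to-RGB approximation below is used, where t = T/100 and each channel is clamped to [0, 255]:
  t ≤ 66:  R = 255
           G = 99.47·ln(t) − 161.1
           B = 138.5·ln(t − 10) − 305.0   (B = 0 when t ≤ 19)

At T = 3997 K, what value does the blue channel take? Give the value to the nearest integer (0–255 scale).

t = 3997/100 = 39.97; the t ≤ 66 branch applies.
B = 138.5·ln(39.97 − 10) − 305.0 = 138.5·ln 29.97 − 305.0 = 138.5·3.4002 − 305.0 = 165.927.
Rounded: 166.

166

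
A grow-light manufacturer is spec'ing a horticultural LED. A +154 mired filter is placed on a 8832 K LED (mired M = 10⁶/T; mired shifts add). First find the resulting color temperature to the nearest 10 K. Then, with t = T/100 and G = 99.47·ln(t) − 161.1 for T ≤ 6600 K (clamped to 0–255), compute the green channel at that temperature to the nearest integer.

199

M_in = 10⁶/8832 = 113.22; M_out = 113.22 + (+154) = 267.22.
T_out = 10⁶/267.22 = 3742.2 K → 3740 K; t = 37.4.
G = 99.47·ln 37.4 − 161.1 = 99.47·3.6217 − 161.1 = 199.148.
Rounded: 199.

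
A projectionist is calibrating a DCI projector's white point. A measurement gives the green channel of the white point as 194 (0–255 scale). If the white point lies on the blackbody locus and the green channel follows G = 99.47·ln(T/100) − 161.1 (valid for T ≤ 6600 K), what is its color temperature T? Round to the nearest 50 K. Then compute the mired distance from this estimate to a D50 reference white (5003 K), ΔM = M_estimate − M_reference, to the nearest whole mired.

+82 mireds

ln t = (194 + 161.1) / 99.47 = 3.5699.
t = e^3.5699 = 35.514.
T = 100·t = 3551 K → 3550 K to the nearest 50 K.
M_estimate = 10⁶/3550 = 281.69; M_reference = 10⁶/5003 = 199.88.
ΔM = 281.69 − 199.88 = 81.81 → +82 mireds.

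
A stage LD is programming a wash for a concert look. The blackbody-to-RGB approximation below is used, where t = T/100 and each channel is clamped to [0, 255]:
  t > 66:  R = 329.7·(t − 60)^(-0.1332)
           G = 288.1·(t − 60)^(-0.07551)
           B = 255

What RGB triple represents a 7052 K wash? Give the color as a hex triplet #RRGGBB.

#F1F1FF

t = 7052/100 = 70.52; the t > 66 branch applies.
R = 329.7·(70.52 − 60)^(-0.1332) = 329.7·10.52^(-0.1332) = 329.7·0.73092 = 240.983.
G = 288.1·(70.52 − 60)^(-0.07551) = 288.1·10.52^(-0.07551) = 288.1·0.83720 = 241.196.
B = 255 by definition for t > 66.
Rounded: (241, 241, 255).
In hex: #F1F1FF.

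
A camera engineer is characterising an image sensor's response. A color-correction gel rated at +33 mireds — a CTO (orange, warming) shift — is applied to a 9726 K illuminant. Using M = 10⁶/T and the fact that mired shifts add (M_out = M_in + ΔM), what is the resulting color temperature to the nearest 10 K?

7360 K

M_in = 10⁶/9726 = 102.82 mireds.
M_out = 102.82 + (+33) = 135.82 mireds.
T_out = 10⁶/135.82 = 7362.8 K → 7360 K.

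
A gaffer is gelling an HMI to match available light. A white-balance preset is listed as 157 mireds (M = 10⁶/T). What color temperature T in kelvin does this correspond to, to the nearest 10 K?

T = 10⁶ / 157 = 6369.43 K → 6370 K.

6370 K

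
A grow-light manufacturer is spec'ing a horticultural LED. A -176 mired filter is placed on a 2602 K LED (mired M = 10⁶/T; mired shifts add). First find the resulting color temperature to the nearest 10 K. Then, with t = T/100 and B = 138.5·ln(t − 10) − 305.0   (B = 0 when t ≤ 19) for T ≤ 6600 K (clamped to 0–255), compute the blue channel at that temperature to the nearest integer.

M_in = 10⁶/2602 = 384.32; M_out = 384.32 + (-176) = 208.32.
T_out = 10⁶/208.32 = 4800.3 K → 4800 K; t = 48.
B = 138.5·ln(48 − 10) − 305.0 = 138.5·ln 38 − 305.0 = 138.5·3.6376 − 305.0 = 198.806.
Rounded: 199.

199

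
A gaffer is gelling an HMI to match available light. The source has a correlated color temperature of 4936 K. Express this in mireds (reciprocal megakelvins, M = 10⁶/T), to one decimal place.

202.6 mireds

M = 10⁶ / 4936 = 202.593 → 202.6 mireds.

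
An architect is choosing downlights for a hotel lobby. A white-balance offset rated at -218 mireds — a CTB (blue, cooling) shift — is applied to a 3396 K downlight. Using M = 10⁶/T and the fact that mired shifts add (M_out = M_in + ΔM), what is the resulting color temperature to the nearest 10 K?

13080 K

M_in = 10⁶/3396 = 294.46 mireds.
M_out = 294.46 + (-218) = 76.46 mireds.
T_out = 10⁶/76.46 = 13078.0 K → 13080 K.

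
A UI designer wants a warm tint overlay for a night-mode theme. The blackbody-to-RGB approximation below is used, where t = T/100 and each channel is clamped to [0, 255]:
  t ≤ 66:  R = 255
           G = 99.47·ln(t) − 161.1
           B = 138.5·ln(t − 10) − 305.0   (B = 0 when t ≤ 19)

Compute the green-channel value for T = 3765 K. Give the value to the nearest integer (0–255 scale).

t = 3765/100 = 37.65; the t ≤ 66 branch applies.
G = 99.47·ln 37.65 − 161.1 = 99.47·3.6283 − 161.1 = 199.810.
Rounded: 200.

200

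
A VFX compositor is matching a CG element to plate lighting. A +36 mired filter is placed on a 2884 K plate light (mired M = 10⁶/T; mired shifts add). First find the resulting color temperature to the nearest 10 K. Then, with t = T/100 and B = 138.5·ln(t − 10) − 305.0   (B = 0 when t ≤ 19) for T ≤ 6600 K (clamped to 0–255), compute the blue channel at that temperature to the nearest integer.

M_in = 10⁶/2884 = 346.74; M_out = 346.74 + (+36) = 382.74.
T_out = 10⁶/382.74 = 2612.7 K → 2610 K; t = 26.1.
B = 138.5·ln(26.1 − 10) − 305.0 = 138.5·ln 16.1 − 305.0 = 138.5·2.7788 − 305.0 = 79.866.
Rounded: 80.

80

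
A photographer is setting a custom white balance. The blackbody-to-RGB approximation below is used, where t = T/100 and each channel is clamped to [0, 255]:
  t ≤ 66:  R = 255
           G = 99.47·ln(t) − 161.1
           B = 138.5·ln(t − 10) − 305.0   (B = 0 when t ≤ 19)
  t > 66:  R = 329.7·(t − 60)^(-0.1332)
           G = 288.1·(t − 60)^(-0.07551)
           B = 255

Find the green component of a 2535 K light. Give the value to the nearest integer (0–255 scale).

t = 2535/100 = 25.35; the t ≤ 66 branch applies.
G = 99.47·ln 25.35 − 161.1 = 99.47·3.2328 − 161.1 = 160.465.
Rounded: 160.

160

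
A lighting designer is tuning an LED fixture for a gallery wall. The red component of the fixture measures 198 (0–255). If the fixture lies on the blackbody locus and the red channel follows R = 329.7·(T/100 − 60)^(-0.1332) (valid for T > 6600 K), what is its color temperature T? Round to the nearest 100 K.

(t − 60)^(-0.1332) = 198/329.7 = 0.60055.
t − 60 = 0.60055^(1/-0.1332) = 0.60055^(-7.508) = 45.980, so t = 105.980.
T = 100·t = 10598 K → 10600 K to the nearest 100 K.

10600 K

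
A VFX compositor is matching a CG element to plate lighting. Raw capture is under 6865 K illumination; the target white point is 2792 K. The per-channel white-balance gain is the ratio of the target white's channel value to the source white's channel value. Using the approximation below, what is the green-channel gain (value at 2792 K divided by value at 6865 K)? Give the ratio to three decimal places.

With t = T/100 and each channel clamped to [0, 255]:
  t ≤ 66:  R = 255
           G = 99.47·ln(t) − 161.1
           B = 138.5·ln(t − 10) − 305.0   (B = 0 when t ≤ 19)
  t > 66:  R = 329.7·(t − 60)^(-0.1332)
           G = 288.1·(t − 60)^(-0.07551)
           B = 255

At 6865 K (t = 68.65):
  G = 288.1·(68.65 − 60)^(-0.07551) = 288.1·8.65^(-0.07551) = 288.1·0.84966 = 244.787.
At 2792 K (t = 27.92):
  G = 99.47·ln 27.92 − 161.1 = 99.47·3.3293 − 161.1 = 170.070.
Gain = 170.070 / 244.787 = 0.6948 → 0.695.

0.695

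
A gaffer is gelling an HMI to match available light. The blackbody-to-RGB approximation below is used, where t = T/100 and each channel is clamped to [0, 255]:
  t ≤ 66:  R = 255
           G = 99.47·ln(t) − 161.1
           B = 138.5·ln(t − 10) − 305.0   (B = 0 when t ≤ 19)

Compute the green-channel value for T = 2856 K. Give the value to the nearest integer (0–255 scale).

t = 2856/100 = 28.56; the t ≤ 66 branch applies.
G = 99.47·ln 28.56 − 161.1 = 99.47·3.3520 − 161.1 = 172.324.
Rounded: 172.

172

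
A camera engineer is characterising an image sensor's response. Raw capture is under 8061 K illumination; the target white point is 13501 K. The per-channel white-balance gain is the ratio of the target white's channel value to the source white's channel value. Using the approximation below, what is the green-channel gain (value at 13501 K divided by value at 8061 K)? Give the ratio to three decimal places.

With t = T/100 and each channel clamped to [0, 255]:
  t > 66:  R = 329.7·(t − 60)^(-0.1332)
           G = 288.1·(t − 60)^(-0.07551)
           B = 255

0.907

At 8061 K (t = 80.61):
  G = 288.1·(80.61 − 60)^(-0.07551) = 288.1·20.61^(-0.07551) = 288.1·0.79575 = 229.254.
At 13501 K (t = 135.01):
  G = 288.1·(135.01 − 60)^(-0.07551) = 288.1·75.01^(-0.07551) = 288.1·0.72179 = 207.947.
Gain = 207.947 / 229.254 = 0.9071 → 0.907.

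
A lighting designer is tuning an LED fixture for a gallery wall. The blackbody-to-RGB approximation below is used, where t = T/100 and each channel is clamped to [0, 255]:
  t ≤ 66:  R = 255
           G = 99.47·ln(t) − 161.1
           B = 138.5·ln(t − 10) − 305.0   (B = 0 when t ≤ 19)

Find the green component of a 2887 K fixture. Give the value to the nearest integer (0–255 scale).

t = 2887/100 = 28.87; the t ≤ 66 branch applies.
G = 99.47·ln 28.87 − 161.1 = 99.47·3.3628 − 161.1 = 173.398.
Rounded: 173.

173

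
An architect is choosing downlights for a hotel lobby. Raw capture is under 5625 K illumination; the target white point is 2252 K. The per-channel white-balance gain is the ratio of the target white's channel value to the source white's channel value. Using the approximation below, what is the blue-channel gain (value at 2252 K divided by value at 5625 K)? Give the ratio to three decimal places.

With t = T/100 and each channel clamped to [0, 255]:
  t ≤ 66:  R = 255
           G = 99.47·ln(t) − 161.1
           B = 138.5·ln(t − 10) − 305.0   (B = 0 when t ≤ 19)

0.199

At 5625 K (t = 56.25):
  B = 138.5·ln(56.25 − 10) − 305.0 = 138.5·ln 46.25 − 305.0 = 138.5·3.8341 − 305.0 = 226.018.
At 2252 K (t = 22.52):
  B = 138.5·ln(22.52 − 10) − 305.0 = 138.5·ln 12.52 − 305.0 = 138.5·2.5273 − 305.0 = 45.035.
Gain = 45.035 / 226.018 = 0.1993 → 0.199.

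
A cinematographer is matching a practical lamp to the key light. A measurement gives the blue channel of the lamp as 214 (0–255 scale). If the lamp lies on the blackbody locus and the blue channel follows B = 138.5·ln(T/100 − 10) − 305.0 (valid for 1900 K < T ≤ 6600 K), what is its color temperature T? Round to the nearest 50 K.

ln(t − 10) = (214 + 305.0) / 138.5 = 3.7473.
t − 10 = e^3.7473 = 42.406, so t = 52.406.
T = 100·t = 5241 K → 5250 K to the nearest 50 K.

5250 K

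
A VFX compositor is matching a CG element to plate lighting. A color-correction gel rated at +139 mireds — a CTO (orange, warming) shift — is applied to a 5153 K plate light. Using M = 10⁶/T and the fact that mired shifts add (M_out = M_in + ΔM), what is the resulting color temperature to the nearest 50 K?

3000 K

M_in = 10⁶/5153 = 194.06 mireds.
M_out = 194.06 + (+139) = 333.06 mireds.
T_out = 10⁶/333.06 = 3002.4 K → 3000 K.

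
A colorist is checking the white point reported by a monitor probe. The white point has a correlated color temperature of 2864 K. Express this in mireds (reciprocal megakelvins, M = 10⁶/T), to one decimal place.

349.2 mireds

M = 10⁶ / 2864 = 349.162 → 349.2 mireds.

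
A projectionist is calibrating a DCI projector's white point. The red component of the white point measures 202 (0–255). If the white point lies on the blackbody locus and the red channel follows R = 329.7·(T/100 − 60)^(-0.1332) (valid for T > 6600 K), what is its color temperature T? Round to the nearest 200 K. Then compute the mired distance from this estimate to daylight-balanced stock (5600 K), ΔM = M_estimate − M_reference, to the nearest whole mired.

(t − 60)^(-0.1332) = 202/329.7 = 0.61268.
t − 60 = 0.61268^(1/-0.1332) = 0.61268^(-7.508) = 39.569, so t = 99.569.
T = 100·t = 9957 K → 10000 K to the nearest 200 K.
M_estimate = 10⁶/10000 = 100.00; M_reference = 10⁶/5600 = 178.57.
ΔM = 100.00 − 178.57 = -78.57 → -79 mireds.

-79 mireds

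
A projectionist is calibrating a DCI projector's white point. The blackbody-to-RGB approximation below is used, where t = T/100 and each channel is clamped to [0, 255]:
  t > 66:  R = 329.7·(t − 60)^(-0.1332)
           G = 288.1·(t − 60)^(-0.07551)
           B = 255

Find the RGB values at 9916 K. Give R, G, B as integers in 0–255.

R=202, G=218, B=255

t = 9916/100 = 99.16; the t > 66 branch applies.
R = 329.7·(99.16 − 60)^(-0.1332) = 329.7·39.16^(-0.1332) = 329.7·0.61353 = 202.280.
G = 288.1·(99.16 − 60)^(-0.07551) = 288.1·39.16^(-0.07551) = 288.1·0.75810 = 218.408.
B = 255 by definition for t > 66.
Rounded: (202, 218, 255).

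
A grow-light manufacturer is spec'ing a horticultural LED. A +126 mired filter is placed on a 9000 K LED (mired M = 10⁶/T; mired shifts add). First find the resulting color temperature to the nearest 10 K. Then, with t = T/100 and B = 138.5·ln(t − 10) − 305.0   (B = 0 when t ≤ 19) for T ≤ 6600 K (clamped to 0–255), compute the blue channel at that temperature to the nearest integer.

M_in = 10⁶/9000 = 111.11; M_out = 111.11 + (+126) = 237.11.
T_out = 10⁶/237.11 = 4217.4 K → 4220 K; t = 42.2.
B = 138.5·ln(42.2 − 10) − 305.0 = 138.5·ln 32.2 − 305.0 = 138.5·3.4720 − 305.0 = 175.867.
Rounded: 176.

176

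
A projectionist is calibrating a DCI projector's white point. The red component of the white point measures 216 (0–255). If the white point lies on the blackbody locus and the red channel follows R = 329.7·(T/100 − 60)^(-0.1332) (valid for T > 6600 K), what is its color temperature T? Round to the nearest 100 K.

8400 K

(t − 60)^(-0.1332) = 216/329.7 = 0.65514.
t − 60 = 0.65514^(1/-0.1332) = 0.65514^(-7.508) = 23.926, so t = 83.926.
T = 100·t = 8393 K → 8400 K to the nearest 100 K.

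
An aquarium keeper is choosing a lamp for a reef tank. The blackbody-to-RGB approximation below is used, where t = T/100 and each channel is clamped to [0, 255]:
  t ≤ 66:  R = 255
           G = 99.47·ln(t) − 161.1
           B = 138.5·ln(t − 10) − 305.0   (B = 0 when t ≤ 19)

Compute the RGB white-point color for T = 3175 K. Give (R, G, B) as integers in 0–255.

(255, 183, 122)

t = 3175/100 = 31.75; the t ≤ 66 branch applies.
R = 255 by definition for t ≤ 66.
G = 99.47·ln 31.75 − 161.1 = 99.47·3.4579 − 161.1 = 182.857.
B = 138.5·ln(31.75 − 10) − 305.0 = 138.5·ln 21.75 − 305.0 = 138.5·3.0796 − 305.0 = 121.527.
Rounded: (255, 183, 122).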